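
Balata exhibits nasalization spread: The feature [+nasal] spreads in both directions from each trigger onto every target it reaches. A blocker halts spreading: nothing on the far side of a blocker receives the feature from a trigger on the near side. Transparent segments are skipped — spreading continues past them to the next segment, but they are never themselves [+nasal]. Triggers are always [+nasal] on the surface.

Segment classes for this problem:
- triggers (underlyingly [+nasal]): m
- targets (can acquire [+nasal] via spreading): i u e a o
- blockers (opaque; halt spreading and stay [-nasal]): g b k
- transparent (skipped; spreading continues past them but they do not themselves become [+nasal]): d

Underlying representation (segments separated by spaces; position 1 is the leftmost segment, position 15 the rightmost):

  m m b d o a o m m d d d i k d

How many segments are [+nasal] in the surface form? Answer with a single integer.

From /m/ at 1 rightward: 2 /m/ is itself a trigger — this domain ends here.
From /m/ at 1 leftward: word edge.
From /m/ at 2 rightward: 3 /b/ blocks.
From /m/ at 2 leftward: 1 /m/ is itself a trigger — this domain ends here.
From /m/ at 8 rightward: 9 /m/ is itself a trigger — this domain ends here.
From /m/ at 8 leftward: 7 /o/ → [+nasal]; 6 /a/ → [+nasal]; 5 /o/ → [+nasal]; 4 /d/ transparent; 3 /b/ blocks.
From /m/ at 9 rightward: 10 /d/ transparent; 11 /d/ transparent; 12 /d/ transparent; 13 /i/ → [+nasal]; 14 /k/ blocks.
From /m/ at 9 leftward: 8 /m/ is itself a trigger — this domain ends here.
[+nasal] positions on the surface: 1 2 5 6 7 8 9 13.

8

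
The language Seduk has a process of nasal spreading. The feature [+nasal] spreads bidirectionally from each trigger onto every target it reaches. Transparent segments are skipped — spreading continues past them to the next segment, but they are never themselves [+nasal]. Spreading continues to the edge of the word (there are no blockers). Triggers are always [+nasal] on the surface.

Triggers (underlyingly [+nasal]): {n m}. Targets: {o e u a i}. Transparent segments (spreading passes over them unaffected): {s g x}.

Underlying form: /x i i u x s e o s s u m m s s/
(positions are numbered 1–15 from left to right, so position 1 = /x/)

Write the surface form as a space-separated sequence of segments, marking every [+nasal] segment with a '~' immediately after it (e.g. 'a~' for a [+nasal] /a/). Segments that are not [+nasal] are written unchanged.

x i~ i~ u~ x s e~ o~ s s u~ m~ m~ s s

From /m/ at 12 rightward: 13 /m/ is itself a trigger — this domain ends here.
From /m/ at 12 leftward: 11 /u/ → [+nasal]; 10 /s/ transparent; 9 /s/ transparent; 8 /o/ → [+nasal]; 7 /e/ → [+nasal]; 6 /s/ transparent; 5 /x/ transparent; 4 /u/ → [+nasal]; 3 /i/ → [+nasal]; 2 /i/ → [+nasal]; 1 /x/ transparent; word edge.
From /m/ at 13 rightward: 14 /s/ transparent; 15 /s/ transparent; word edge.
From /m/ at 13 leftward: 12 /m/ is itself a trigger — this domain ends here.
[+nasal] positions on the surface: 2 3 4 7 8 11 12 13.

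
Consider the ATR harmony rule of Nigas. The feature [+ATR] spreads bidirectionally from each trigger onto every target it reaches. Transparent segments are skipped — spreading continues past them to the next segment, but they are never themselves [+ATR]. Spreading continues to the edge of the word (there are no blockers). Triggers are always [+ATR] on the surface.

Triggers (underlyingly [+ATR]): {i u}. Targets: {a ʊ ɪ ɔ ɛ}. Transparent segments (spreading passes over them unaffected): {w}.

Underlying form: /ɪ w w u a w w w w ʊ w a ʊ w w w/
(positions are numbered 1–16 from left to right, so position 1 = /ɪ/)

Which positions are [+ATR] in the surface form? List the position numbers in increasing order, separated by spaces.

From /u/ at 4 rightward: 5 /a/ → [+ATR]; 6 /w/ transparent; 7 /w/ transparent; 8 /w/ transparent; 9 /w/ transparent; 10 /ʊ/ → [+ATR]; 11 /w/ transparent; 12 /a/ → [+ATR]; 13 /ʊ/ → [+ATR]; 14 /w/ transparent; 15 /w/ transparent; 16 /w/ transparent; word edge.
From /u/ at 4 leftward: 3 /w/ transparent; 2 /w/ transparent; 1 /ɪ/ → [+ATR]; word edge.

1 4 5 10 12 13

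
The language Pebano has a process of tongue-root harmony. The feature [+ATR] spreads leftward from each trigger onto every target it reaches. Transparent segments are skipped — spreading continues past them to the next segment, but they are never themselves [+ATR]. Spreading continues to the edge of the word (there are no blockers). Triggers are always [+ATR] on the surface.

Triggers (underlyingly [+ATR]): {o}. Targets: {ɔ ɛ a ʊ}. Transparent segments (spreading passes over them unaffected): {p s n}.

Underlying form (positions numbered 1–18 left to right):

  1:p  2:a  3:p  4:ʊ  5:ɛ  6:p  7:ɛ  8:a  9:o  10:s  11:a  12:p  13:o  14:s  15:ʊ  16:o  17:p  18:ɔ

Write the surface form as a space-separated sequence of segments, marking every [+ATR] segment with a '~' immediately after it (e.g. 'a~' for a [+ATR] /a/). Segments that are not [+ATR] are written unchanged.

From /o/ at 9 leftward: 8 /a/ → [+ATR]; 7 /ɛ/ → [+ATR]; 6 /p/ transparent; 5 /ɛ/ → [+ATR]; 4 /ʊ/ → [+ATR]; 3 /p/ transparent; 2 /a/ → [+ATR]; 1 /p/ transparent; word edge.
From /o/ at 13 leftward: 12 /p/ transparent; 11 /a/ → [+ATR]; 10 /s/ transparent; 9 /o/ is itself a trigger — this domain ends here.
From /o/ at 16 leftward: 15 /ʊ/ → [+ATR]; 14 /s/ transparent; 13 /o/ is itself a trigger — this domain ends here.
Target with no active source: position 18 stays [-ATR].
[+ATR] positions on the surface: 2 4 5 7 8 9 11 13 15 16.

p a~ p ʊ~ ɛ~ p ɛ~ a~ o~ s a~ p o~ s ʊ~ o~ p ɔ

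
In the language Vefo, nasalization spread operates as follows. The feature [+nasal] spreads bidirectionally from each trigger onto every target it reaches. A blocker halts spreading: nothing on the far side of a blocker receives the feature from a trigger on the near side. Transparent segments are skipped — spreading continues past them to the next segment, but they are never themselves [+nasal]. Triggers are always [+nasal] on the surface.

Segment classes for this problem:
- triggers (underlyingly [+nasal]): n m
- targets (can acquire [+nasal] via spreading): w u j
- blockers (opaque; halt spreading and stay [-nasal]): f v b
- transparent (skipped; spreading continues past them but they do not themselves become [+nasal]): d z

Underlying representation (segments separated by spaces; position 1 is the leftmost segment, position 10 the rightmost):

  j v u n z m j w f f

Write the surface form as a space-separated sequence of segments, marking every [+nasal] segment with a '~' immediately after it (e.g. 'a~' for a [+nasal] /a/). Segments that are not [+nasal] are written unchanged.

j v u~ n~ z m~ j~ w~ f f

From /n/ at 4 rightward: 5 /z/ transparent; 6 /m/ is itself a trigger — this domain ends here.
From /n/ at 4 leftward: 3 /u/ → [+nasal]; 2 /v/ blocks.
From /m/ at 6 rightward: 7 /j/ → [+nasal]; 8 /w/ → [+nasal]; 9 /f/ blocks.
From /m/ at 6 leftward: 5 /z/ transparent; 4 /n/ is itself a trigger — this domain ends here.
Target with no active source: position 1 stays [-nasal].
[+nasal] positions on the surface: 3 4 6 7 8.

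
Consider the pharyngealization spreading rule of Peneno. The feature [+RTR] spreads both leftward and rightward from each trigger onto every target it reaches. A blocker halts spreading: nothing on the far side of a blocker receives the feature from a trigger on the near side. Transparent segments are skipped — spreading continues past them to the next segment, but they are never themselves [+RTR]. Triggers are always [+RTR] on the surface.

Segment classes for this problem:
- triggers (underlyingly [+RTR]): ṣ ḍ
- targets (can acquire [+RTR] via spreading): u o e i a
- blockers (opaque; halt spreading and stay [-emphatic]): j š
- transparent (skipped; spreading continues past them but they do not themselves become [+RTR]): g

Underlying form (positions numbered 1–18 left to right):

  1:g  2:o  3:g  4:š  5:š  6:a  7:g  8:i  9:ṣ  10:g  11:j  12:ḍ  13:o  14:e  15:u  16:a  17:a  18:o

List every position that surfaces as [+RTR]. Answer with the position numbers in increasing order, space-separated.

From /ṣ/ at 9 rightward: 10 /g/ transparent; 11 /j/ blocks.
From /ṣ/ at 9 leftward: 8 /i/ → [+RTR]; 7 /g/ transparent; 6 /a/ → [+RTR]; 5 /š/ blocks.
From /ḍ/ at 12 rightward: 13 /o/ → [+RTR]; 14 /e/ → [+RTR]; 15 /u/ → [+RTR]; 16 /a/ → [+RTR]; 17 /a/ → [+RTR]; 18 /o/ → [+RTR]; word edge.
From /ḍ/ at 12 leftward: 11 /j/ blocks.
Target with no active source: position 2 stays [-emphatic].

6 8 9 12 13 14 15 16 17 18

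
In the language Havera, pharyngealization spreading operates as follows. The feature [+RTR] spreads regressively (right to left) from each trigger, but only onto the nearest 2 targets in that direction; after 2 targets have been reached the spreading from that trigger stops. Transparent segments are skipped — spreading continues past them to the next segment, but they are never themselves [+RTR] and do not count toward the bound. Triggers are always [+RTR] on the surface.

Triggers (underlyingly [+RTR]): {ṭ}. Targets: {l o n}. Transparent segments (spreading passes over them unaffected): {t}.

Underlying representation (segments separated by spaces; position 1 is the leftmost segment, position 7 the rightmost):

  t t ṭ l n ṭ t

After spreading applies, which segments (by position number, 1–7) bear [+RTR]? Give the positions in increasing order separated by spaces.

From /ṭ/ at 3 leftward: 2 /t/ transparent; 1 /t/ transparent; word edge.
From /ṭ/ at 6 leftward: 5 /n/ → [+RTR]; 4 /l/ → [+RTR]; bound reached.

3 4 5 6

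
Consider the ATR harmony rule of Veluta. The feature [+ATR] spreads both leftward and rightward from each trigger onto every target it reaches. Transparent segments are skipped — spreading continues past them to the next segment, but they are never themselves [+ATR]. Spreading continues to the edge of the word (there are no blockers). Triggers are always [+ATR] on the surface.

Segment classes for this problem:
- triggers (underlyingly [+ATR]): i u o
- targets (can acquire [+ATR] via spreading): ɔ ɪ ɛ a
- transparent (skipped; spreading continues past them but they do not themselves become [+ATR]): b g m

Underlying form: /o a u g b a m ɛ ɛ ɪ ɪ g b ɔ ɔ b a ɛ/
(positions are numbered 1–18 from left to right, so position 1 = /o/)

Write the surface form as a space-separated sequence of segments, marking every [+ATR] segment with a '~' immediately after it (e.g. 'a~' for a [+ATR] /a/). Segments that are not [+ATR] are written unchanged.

o~ a~ u~ g b a~ m ɛ~ ɛ~ ɪ~ ɪ~ g b ɔ~ ɔ~ b a~ ɛ~

From /o/ at 1 rightward: 2 /a/ → [+ATR]; 3 /u/ is itself a trigger — this domain ends here.
From /o/ at 1 leftward: word edge.
From /u/ at 3 rightward: 4 /g/ transparent; 5 /b/ transparent; 6 /a/ → [+ATR]; 7 /m/ transparent; 8 /ɛ/ → [+ATR]; 9 /ɛ/ → [+ATR]; 10 /ɪ/ → [+ATR]; 11 /ɪ/ → [+ATR]; 12 /g/ transparent; 13 /b/ transparent; 14 /ɔ/ → [+ATR]; 15 /ɔ/ → [+ATR]; 16 /b/ transparent; 17 /a/ → [+ATR]; 18 /ɛ/ → [+ATR]; word edge.
From /u/ at 3 leftward: 2 /a/ → [+ATR]; 1 /o/ is itself a trigger — this domain ends here.
[+ATR] positions on the surface: 1 2 3 6 8 9 10 11 14 15 17 18.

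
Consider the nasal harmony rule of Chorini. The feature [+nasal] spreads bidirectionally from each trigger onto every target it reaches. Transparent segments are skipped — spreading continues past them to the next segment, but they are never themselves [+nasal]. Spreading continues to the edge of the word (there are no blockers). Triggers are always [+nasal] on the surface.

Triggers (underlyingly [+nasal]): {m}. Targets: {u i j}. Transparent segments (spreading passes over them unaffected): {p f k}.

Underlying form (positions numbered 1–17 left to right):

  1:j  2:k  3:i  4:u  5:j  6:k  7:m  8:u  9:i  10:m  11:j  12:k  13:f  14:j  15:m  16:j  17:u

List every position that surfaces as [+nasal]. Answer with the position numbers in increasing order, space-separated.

1 3 4 5 7 8 9 10 11 14 15 16 17

From /m/ at 7 rightward: 8 /u/ → [+nasal]; 9 /i/ → [+nasal]; 10 /m/ is itself a trigger — this domain ends here.
From /m/ at 7 leftward: 6 /k/ transparent; 5 /j/ → [+nasal]; 4 /u/ → [+nasal]; 3 /i/ → [+nasal]; 2 /k/ transparent; 1 /j/ → [+nasal]; word edge.
From /m/ at 10 rightward: 11 /j/ → [+nasal]; 12 /k/ transparent; 13 /f/ transparent; 14 /j/ → [+nasal]; 15 /m/ is itself a trigger — this domain ends here.
From /m/ at 10 leftward: 9 /i/ → [+nasal]; 8 /u/ → [+nasal]; 7 /m/ is itself a trigger — this domain ends here.
From /m/ at 15 rightward: 16 /j/ → [+nasal]; 17 /u/ → [+nasal]; word edge.
From /m/ at 15 leftward: 14 /j/ → [+nasal]; 13 /f/ transparent; 12 /k/ transparent; 11 /j/ → [+nasal]; 10 /m/ is itself a trigger — this domain ends here.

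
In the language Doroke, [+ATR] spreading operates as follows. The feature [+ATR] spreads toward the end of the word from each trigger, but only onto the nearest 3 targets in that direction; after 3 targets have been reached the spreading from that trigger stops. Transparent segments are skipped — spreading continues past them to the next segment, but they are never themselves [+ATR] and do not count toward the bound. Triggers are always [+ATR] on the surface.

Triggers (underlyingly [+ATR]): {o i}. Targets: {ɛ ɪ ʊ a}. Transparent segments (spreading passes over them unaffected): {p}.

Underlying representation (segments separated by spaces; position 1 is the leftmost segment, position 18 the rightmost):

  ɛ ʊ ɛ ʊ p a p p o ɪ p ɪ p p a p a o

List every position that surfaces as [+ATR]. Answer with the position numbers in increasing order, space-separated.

9 10 12 15 18

From /o/ at 9 rightward: 10 /ɪ/ → [+ATR]; 11 /p/ transparent; 12 /ɪ/ → [+ATR]; 13 /p/ transparent; 14 /p/ transparent; 15 /a/ → [+ATR]; bound reached.
From /o/ at 18 rightward: word edge.
Targets with no active source: positions 1 2 3 4 6 17 stay [-ATR].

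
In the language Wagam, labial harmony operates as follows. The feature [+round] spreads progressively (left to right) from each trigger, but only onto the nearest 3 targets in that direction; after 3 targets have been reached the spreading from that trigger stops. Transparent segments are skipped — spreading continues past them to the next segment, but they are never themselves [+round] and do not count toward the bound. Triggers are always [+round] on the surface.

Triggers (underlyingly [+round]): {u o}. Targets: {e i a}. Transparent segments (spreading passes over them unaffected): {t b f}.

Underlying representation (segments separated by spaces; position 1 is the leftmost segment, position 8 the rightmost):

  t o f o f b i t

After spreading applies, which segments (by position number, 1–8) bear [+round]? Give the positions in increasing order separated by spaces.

2 4 7

From /o/ at 2 rightward: 3 /f/ transparent; 4 /o/ is itself a trigger — this domain ends here.
From /o/ at 4 rightward: 5 /f/ transparent; 6 /b/ transparent; 7 /i/ → [+round]; 8 /t/ transparent; word edge.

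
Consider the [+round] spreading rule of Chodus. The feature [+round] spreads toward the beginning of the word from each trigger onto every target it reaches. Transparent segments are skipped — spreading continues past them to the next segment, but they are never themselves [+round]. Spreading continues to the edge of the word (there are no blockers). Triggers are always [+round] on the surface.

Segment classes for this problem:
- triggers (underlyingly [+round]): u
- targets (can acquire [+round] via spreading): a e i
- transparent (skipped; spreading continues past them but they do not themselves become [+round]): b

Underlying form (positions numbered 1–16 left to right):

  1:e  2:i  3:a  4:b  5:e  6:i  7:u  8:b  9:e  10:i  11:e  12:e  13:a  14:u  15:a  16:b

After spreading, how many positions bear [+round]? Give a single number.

From /u/ at 7 leftward: 6 /i/ → [+round]; 5 /e/ → [+round]; 4 /b/ transparent; 3 /a/ → [+round]; 2 /i/ → [+round]; 1 /e/ → [+round]; word edge.
From /u/ at 14 leftward: 13 /a/ → [+round]; 12 /e/ → [+round]; 11 /e/ → [+round]; 10 /i/ → [+round]; 9 /e/ → [+round]; 8 /b/ transparent; 7 /u/ is itself a trigger — this domain ends here.
Target with no active source: position 15 stays [-round].
[+round] positions on the surface: 1 2 3 5 6 7 9 10 11 12 13 14.

12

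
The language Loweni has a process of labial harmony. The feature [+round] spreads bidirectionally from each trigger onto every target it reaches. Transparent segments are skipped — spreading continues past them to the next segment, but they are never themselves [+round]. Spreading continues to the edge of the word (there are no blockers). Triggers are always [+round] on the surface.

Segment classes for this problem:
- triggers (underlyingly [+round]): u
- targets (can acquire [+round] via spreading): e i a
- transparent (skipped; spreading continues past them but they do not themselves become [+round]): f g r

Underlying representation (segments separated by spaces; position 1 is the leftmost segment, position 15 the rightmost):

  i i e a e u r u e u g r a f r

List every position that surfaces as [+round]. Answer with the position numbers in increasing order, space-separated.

From /u/ at 6 rightward: 7 /r/ transparent; 8 /u/ is itself a trigger — this domain ends here.
From /u/ at 6 leftward: 5 /e/ → [+round]; 4 /a/ → [+round]; 3 /e/ → [+round]; 2 /i/ → [+round]; 1 /i/ → [+round]; word edge.
From /u/ at 8 rightward: 9 /e/ → [+round]; 10 /u/ is itself a trigger — this domain ends here.
From /u/ at 8 leftward: 7 /r/ transparent; 6 /u/ is itself a trigger — this domain ends here.
From /u/ at 10 rightward: 11 /g/ transparent; 12 /r/ transparent; 13 /a/ → [+round]; 14 /f/ transparent; 15 /r/ transparent; word edge.
From /u/ at 10 leftward: 9 /e/ → [+round]; 8 /u/ is itself a trigger — this domain ends here.

1 2 3 4 5 6 8 9 10 13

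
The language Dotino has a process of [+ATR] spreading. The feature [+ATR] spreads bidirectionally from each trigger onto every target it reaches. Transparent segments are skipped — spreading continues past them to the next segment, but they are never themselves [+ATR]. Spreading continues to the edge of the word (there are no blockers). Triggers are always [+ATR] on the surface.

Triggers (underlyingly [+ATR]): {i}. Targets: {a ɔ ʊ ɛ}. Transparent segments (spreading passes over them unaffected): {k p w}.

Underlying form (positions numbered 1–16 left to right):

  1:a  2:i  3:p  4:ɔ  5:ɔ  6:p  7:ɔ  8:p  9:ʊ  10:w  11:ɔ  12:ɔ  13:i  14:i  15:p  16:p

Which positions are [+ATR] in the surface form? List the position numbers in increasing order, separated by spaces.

1 2 4 5 7 9 11 12 13 14

From /i/ at 2 rightward: 3 /p/ transparent; 4 /ɔ/ → [+ATR]; 5 /ɔ/ → [+ATR]; 6 /p/ transparent; 7 /ɔ/ → [+ATR]; 8 /p/ transparent; 9 /ʊ/ → [+ATR]; 10 /w/ transparent; 11 /ɔ/ → [+ATR]; 12 /ɔ/ → [+ATR]; 13 /i/ is itself a trigger — this domain ends here.
From /i/ at 2 leftward: 1 /a/ → [+ATR]; word edge.
From /i/ at 13 rightward: 14 /i/ is itself a trigger — this domain ends here.
From /i/ at 13 leftward: 12 /ɔ/ → [+ATR]; 11 /ɔ/ → [+ATR]; 10 /w/ transparent; 9 /ʊ/ → [+ATR]; 8 /p/ transparent; 7 /ɔ/ → [+ATR]; 6 /p/ transparent; 5 /ɔ/ → [+ATR]; 4 /ɔ/ → [+ATR]; 3 /p/ transparent; 2 /i/ is itself a trigger — this domain ends here.
From /i/ at 14 rightward: 15 /p/ transparent; 16 /p/ transparent; word edge.
From /i/ at 14 leftward: 13 /i/ is itself a trigger — this domain ends here.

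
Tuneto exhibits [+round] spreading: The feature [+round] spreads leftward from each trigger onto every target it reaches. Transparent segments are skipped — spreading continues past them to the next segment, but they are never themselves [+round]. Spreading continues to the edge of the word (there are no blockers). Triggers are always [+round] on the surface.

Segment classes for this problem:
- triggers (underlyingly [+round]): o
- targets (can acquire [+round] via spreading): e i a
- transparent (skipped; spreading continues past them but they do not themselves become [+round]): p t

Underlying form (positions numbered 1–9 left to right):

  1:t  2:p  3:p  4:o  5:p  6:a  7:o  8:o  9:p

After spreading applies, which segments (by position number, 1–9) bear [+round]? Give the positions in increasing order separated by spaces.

From /o/ at 4 leftward: 3 /p/ transparent; 2 /p/ transparent; 1 /t/ transparent; word edge.
From /o/ at 7 leftward: 6 /a/ → [+round]; 5 /p/ transparent; 4 /o/ is itself a trigger — this domain ends here.
From /o/ at 8 leftward: 7 /o/ is itself a trigger — this domain ends here.

4 6 7 8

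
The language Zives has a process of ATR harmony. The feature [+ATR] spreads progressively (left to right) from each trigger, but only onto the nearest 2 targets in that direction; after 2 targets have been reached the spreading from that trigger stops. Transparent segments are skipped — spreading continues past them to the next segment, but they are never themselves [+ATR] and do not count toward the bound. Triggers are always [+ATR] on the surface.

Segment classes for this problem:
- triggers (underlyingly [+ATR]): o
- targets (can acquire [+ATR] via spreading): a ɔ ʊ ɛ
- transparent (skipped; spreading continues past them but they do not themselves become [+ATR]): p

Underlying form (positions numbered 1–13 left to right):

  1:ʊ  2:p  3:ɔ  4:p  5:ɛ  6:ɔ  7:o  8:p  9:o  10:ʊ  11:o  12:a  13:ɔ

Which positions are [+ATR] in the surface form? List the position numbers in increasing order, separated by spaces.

7 9 10 11 12 13

From /o/ at 7 rightward: 8 /p/ transparent; 9 /o/ is itself a trigger — this domain ends here.
From /o/ at 9 rightward: 10 /ʊ/ → [+ATR]; 11 /o/ is itself a trigger — this domain ends here.
From /o/ at 11 rightward: 12 /a/ → [+ATR]; 13 /ɔ/ → [+ATR]; bound reached.
Targets with no active source: positions 1 3 5 6 stay [-ATR].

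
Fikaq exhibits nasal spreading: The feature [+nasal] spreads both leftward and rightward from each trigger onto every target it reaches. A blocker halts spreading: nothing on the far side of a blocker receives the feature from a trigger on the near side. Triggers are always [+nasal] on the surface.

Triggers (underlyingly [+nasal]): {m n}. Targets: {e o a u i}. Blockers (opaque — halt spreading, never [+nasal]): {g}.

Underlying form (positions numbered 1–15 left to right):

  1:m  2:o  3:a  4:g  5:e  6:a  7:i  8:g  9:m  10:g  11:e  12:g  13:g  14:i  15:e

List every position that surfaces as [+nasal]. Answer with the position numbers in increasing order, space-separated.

From /m/ at 1 rightward: 2 /o/ → [+nasal]; 3 /a/ → [+nasal]; 4 /g/ blocks.
From /m/ at 1 leftward: word edge.
From /m/ at 9 rightward: 10 /g/ blocks.
From /m/ at 9 leftward: 8 /g/ blocks.
Targets with no active source: positions 5 6 7 11 14 15 stay [-nasal].

1 2 3 9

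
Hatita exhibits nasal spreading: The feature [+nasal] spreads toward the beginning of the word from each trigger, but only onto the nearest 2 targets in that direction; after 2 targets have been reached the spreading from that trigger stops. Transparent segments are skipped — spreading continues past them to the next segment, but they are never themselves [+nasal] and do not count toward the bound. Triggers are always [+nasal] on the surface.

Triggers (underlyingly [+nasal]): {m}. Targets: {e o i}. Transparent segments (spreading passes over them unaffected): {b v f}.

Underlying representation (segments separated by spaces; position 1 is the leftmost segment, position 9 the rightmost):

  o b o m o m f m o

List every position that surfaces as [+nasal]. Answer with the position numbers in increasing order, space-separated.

From /m/ at 4 leftward: 3 /o/ → [+nasal]; 2 /b/ transparent; 1 /o/ → [+nasal]; bound reached.
From /m/ at 6 leftward: 5 /o/ → [+nasal]; 4 /m/ is itself a trigger — this domain ends here.
From /m/ at 8 leftward: 7 /f/ transparent; 6 /m/ is itself a trigger — this domain ends here.
Target with no active source: position 9 stays [-nasal].

1 3 4 5 6 8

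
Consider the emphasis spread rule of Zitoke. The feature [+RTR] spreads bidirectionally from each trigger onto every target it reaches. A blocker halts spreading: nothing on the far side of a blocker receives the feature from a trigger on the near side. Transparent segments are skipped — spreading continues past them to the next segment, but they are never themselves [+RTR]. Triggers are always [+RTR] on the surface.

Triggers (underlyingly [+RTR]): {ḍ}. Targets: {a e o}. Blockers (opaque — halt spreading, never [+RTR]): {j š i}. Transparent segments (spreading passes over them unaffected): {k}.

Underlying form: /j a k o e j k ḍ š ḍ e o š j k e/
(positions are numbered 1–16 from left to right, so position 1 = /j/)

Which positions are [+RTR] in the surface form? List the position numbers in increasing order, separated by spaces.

From /ḍ/ at 8 rightward: 9 /š/ blocks.
From /ḍ/ at 8 leftward: 7 /k/ transparent; 6 /j/ blocks.
From /ḍ/ at 10 rightward: 11 /e/ → [+RTR]; 12 /o/ → [+RTR]; 13 /š/ blocks.
From /ḍ/ at 10 leftward: 9 /š/ blocks.
Targets with no active source: positions 2 4 5 16 stay [-emphatic].

8 10 11 12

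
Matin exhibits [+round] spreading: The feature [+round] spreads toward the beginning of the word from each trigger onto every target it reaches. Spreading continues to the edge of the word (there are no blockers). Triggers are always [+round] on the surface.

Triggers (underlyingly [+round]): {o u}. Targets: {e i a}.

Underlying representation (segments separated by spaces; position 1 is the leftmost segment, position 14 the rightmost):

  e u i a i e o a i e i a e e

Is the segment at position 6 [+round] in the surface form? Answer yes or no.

yes

From /u/ at 2 leftward: 1 /e/ → [+round]; word edge.
From /o/ at 7 leftward: 6 /e/ → [+round]; 5 /i/ → [+round]; 4 /a/ → [+round]; 3 /i/ → [+round]; 2 /u/ is itself a trigger — this domain ends here.
Targets with no active source: positions 8 9 10 11 12 13 14 stay [-round].
[+round] positions on the surface: 1 2 3 4 5 6 7.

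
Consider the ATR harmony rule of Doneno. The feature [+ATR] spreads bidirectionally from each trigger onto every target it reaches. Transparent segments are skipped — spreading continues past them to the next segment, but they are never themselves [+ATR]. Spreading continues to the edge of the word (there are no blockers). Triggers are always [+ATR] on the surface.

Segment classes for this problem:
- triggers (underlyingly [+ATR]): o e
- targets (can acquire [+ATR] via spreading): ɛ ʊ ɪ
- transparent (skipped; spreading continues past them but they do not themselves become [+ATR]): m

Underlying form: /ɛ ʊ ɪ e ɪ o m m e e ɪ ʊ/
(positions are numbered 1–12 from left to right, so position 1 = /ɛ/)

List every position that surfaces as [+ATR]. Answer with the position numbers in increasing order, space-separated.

From /e/ at 4 rightward: 5 /ɪ/ → [+ATR]; 6 /o/ is itself a trigger — this domain ends here.
From /e/ at 4 leftward: 3 /ɪ/ → [+ATR]; 2 /ʊ/ → [+ATR]; 1 /ɛ/ → [+ATR]; word edge.
From /o/ at 6 rightward: 7 /m/ transparent; 8 /m/ transparent; 9 /e/ is itself a trigger — this domain ends here.
From /o/ at 6 leftward: 5 /ɪ/ → [+ATR]; 4 /e/ is itself a trigger — this domain ends here.
From /e/ at 9 rightward: 10 /e/ is itself a trigger — this domain ends here.
From /e/ at 9 leftward: 8 /m/ transparent; 7 /m/ transparent; 6 /o/ is itself a trigger — this domain ends here.
From /e/ at 10 rightward: 11 /ɪ/ → [+ATR]; 12 /ʊ/ → [+ATR]; word edge.
From /e/ at 10 leftward: 9 /e/ is itself a trigger — this domain ends here.

1 2 3 4 5 6 9 10 11 12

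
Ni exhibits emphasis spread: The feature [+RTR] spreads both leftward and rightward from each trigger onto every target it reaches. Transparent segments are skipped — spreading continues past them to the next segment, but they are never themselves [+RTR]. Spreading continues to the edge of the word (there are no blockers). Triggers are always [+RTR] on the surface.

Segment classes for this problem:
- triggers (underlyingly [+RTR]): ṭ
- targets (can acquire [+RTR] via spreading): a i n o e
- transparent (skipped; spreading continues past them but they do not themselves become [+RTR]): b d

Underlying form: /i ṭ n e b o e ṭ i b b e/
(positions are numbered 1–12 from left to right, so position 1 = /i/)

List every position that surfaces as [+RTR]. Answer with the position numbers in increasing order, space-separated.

1 2 3 4 6 7 8 9 12

From /ṭ/ at 2 rightward: 3 /n/ → [+RTR]; 4 /e/ → [+RTR]; 5 /b/ transparent; 6 /o/ → [+RTR]; 7 /e/ → [+RTR]; 8 /ṭ/ is itself a trigger — this domain ends here.
From /ṭ/ at 2 leftward: 1 /i/ → [+RTR]; word edge.
From /ṭ/ at 8 rightward: 9 /i/ → [+RTR]; 10 /b/ transparent; 11 /b/ transparent; 12 /e/ → [+RTR]; word edge.
From /ṭ/ at 8 leftward: 7 /e/ → [+RTR]; 6 /o/ → [+RTR]; 5 /b/ transparent; 4 /e/ → [+RTR]; 3 /n/ → [+RTR]; 2 /ṭ/ is itself a trigger — this domain ends here.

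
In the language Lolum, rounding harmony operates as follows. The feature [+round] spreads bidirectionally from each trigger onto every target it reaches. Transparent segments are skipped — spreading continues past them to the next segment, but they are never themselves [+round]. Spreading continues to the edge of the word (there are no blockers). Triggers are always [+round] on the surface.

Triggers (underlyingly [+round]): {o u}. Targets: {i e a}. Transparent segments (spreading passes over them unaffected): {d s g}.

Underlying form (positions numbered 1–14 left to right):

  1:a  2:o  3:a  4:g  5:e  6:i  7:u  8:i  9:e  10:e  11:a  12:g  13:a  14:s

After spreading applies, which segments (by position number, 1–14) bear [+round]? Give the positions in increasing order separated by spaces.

1 2 3 5 6 7 8 9 10 11 13

From /o/ at 2 rightward: 3 /a/ → [+round]; 4 /g/ transparent; 5 /e/ → [+round]; 6 /i/ → [+round]; 7 /u/ is itself a trigger — this domain ends here.
From /o/ at 2 leftward: 1 /a/ → [+round]; word edge.
From /u/ at 7 rightward: 8 /i/ → [+round]; 9 /e/ → [+round]; 10 /e/ → [+round]; 11 /a/ → [+round]; 12 /g/ transparent; 13 /a/ → [+round]; 14 /s/ transparent; word edge.
From /u/ at 7 leftward: 6 /i/ → [+round]; 5 /e/ → [+round]; 4 /g/ transparent; 3 /a/ → [+round]; 2 /o/ is itself a trigger — this domain ends here.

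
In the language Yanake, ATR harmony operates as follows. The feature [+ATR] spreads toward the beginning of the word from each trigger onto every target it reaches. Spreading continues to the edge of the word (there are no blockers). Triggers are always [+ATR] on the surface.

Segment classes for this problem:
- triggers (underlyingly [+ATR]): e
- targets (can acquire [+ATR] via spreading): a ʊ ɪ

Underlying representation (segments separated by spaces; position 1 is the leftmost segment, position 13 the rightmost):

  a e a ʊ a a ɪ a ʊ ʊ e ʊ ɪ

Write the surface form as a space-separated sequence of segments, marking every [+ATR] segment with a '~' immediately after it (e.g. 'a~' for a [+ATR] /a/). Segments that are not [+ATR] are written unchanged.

From /e/ at 2 leftward: 1 /a/ → [+ATR]; word edge.
From /e/ at 11 leftward: 10 /ʊ/ → [+ATR]; 9 /ʊ/ → [+ATR]; 8 /a/ → [+ATR]; 7 /ɪ/ → [+ATR]; 6 /a/ → [+ATR]; 5 /a/ → [+ATR]; 4 /ʊ/ → [+ATR]; 3 /a/ → [+ATR]; 2 /e/ is itself a trigger — this domain ends here.
Targets with no active source: positions 12 13 stay [-ATR].
[+ATR] positions on the surface: 1 2 3 4 5 6 7 8 9 10 11.

a~ e~ a~ ʊ~ a~ a~ ɪ~ a~ ʊ~ ʊ~ e~ ʊ ɪ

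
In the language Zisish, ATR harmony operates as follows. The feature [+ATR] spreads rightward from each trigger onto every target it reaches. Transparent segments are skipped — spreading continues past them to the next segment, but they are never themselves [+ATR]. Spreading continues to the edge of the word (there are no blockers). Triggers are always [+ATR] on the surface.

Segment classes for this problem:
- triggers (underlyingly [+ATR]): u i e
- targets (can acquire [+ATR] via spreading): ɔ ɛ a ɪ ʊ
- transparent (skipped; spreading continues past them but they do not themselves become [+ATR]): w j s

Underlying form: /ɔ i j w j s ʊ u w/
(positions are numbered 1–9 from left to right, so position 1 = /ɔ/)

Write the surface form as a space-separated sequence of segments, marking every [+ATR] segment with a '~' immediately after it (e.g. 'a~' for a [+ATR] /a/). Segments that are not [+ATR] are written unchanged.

From /i/ at 2 rightward: 3 /j/ transparent; 4 /w/ transparent; 5 /j/ transparent; 6 /s/ transparent; 7 /ʊ/ → [+ATR]; 8 /u/ is itself a trigger — this domain ends here.
From /u/ at 8 rightward: 9 /w/ transparent; word edge.
Target with no active source: position 1 stays [-ATR].
[+ATR] positions on the surface: 2 7 8.

ɔ i~ j w j s ʊ~ u~ w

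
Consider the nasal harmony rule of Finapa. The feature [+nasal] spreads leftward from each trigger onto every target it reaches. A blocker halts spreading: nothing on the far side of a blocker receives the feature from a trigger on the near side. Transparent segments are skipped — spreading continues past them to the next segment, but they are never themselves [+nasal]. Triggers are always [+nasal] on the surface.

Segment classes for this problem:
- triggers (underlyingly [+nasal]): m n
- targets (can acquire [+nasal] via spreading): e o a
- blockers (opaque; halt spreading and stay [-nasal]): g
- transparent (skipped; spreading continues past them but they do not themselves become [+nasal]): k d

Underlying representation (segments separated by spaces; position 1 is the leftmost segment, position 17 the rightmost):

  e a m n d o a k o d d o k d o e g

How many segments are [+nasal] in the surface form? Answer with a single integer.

From /m/ at 3 leftward: 2 /a/ → [+nasal]; 1 /e/ → [+nasal]; word edge.
From /n/ at 4 leftward: 3 /m/ is itself a trigger — this domain ends here.
Targets with no active source: positions 6 7 9 12 15 16 stay [-nasal].
[+nasal] positions on the surface: 1 2 3 4.

4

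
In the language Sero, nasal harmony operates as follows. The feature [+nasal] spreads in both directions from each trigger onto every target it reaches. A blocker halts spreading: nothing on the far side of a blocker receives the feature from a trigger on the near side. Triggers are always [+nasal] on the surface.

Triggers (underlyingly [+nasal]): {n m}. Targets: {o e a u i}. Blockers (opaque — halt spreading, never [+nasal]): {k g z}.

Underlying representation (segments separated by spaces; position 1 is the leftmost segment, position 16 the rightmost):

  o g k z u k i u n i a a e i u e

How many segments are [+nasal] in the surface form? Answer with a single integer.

10

From /n/ at 9 rightward: 10 /i/ → [+nasal]; 11 /a/ → [+nasal]; 12 /a/ → [+nasal]; 13 /e/ → [+nasal]; 14 /i/ → [+nasal]; 15 /u/ → [+nasal]; 16 /e/ → [+nasal]; word edge.
From /n/ at 9 leftward: 8 /u/ → [+nasal]; 7 /i/ → [+nasal]; 6 /k/ blocks.
Targets with no active source: positions 1 5 stay [-nasal].
[+nasal] positions on the surface: 7 8 9 10 11 12 13 14 15 16.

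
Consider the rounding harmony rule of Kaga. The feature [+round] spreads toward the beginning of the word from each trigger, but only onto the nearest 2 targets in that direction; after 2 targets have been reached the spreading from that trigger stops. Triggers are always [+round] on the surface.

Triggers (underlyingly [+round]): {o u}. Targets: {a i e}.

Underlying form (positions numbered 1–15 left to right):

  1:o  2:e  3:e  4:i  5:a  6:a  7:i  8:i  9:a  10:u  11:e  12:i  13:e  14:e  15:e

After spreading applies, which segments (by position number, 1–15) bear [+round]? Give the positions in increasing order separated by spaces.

From /o/ at 1 leftward: word edge.
From /u/ at 10 leftward: 9 /a/ → [+round]; 8 /i/ → [+round]; bound reached.
Targets with no active source: positions 2 3 4 5 6 7 11 12 13 14 15 stay [-round].

1 8 9 10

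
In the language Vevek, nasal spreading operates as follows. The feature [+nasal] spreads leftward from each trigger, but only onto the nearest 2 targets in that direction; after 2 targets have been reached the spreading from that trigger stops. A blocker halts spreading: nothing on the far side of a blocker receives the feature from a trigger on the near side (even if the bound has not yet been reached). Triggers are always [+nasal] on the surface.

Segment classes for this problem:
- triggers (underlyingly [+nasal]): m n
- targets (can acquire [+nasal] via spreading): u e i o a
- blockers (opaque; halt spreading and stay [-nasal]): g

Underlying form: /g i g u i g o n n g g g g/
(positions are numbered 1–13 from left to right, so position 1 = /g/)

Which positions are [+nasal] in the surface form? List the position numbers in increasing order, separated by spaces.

From /n/ at 8 leftward: 7 /o/ → [+nasal]; 6 /g/ blocks.
From /n/ at 9 leftward: 8 /n/ is itself a trigger — this domain ends here.
Targets with no active source: positions 2 4 5 stay [-nasal].

7 8 9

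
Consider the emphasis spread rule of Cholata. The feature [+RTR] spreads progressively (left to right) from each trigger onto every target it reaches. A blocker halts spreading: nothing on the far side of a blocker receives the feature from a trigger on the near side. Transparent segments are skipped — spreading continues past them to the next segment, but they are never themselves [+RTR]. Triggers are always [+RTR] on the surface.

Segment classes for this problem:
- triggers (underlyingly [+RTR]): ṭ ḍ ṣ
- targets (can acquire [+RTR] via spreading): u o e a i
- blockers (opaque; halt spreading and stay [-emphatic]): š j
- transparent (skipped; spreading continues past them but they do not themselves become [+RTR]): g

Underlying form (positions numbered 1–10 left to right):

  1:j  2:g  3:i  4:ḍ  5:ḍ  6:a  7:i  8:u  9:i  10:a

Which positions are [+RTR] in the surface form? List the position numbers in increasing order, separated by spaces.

4 5 6 7 8 9 10

From /ḍ/ at 4 rightward: 5 /ḍ/ is itself a trigger — this domain ends here.
From /ḍ/ at 5 rightward: 6 /a/ → [+RTR]; 7 /i/ → [+RTR]; 8 /u/ → [+RTR]; 9 /i/ → [+RTR]; 10 /a/ → [+RTR]; word edge.
Target with no active source: position 3 stays [-emphatic].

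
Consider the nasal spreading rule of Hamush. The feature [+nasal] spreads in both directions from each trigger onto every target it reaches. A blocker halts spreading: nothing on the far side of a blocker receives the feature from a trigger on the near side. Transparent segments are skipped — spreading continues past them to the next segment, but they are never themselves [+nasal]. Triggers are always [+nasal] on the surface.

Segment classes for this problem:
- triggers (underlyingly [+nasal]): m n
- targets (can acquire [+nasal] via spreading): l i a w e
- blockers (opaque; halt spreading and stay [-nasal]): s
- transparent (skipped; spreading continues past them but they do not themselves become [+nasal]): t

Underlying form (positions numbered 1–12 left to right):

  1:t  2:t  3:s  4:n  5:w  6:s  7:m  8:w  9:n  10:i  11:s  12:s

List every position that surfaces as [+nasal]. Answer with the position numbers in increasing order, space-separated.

From /n/ at 4 rightward: 5 /w/ → [+nasal]; 6 /s/ blocks.
From /n/ at 4 leftward: 3 /s/ blocks.
From /m/ at 7 rightward: 8 /w/ → [+nasal]; 9 /n/ is itself a trigger — this domain ends here.
From /m/ at 7 leftward: 6 /s/ blocks.
From /n/ at 9 rightward: 10 /i/ → [+nasal]; 11 /s/ blocks.
From /n/ at 9 leftward: 8 /w/ → [+nasal]; 7 /m/ is itself a trigger — this domain ends here.

4 5 7 8 9 10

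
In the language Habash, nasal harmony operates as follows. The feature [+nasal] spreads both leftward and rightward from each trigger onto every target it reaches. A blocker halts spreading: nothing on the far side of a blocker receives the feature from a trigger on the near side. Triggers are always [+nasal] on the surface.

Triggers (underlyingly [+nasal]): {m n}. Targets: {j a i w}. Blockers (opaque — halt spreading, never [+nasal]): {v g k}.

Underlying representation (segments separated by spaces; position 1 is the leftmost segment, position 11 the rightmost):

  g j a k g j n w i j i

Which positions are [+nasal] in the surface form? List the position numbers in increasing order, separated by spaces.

6 7 8 9 10 11

From /n/ at 7 rightward: 8 /w/ → [+nasal]; 9 /i/ → [+nasal]; 10 /j/ → [+nasal]; 11 /i/ → [+nasal]; word edge.
From /n/ at 7 leftward: 6 /j/ → [+nasal]; 5 /g/ blocks.
Targets with no active source: positions 2 3 stay [-nasal].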